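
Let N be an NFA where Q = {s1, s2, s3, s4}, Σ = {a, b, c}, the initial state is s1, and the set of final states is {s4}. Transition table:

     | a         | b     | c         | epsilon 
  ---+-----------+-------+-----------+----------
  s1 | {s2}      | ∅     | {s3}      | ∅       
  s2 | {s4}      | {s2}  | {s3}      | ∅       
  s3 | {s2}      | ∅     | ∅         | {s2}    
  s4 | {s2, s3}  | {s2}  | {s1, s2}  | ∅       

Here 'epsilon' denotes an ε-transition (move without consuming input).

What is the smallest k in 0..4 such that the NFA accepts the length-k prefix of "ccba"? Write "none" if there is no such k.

Start in {s1}.
Read 'c': s1→{s3}; union {s3}; ε-closure = {s2, s3}.
Read 'c': s2→{s3}, s3→∅; union {s3}; ε-closure = {s2, s3}.
Read 'b': s2→{s2}, s3→∅; now {s2}.
Read 'a': s2→{s4}; now {s4}.
None of the earlier sets intersect F, but {s4} does.

4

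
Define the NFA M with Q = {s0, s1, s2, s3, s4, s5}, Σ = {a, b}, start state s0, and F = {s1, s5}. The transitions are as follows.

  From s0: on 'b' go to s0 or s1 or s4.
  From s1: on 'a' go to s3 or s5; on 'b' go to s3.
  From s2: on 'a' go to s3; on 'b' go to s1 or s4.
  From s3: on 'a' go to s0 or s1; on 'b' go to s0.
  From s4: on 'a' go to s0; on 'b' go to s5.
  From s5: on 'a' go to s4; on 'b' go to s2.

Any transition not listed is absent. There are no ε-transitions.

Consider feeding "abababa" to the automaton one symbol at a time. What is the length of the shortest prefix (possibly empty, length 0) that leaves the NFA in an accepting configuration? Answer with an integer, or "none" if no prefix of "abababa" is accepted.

Start in {s0}.
Read 'a': s0→∅; now ∅.
The set is empty and remains empty for the remaining 6 symbols.
No reachable set along the way intersects F.

none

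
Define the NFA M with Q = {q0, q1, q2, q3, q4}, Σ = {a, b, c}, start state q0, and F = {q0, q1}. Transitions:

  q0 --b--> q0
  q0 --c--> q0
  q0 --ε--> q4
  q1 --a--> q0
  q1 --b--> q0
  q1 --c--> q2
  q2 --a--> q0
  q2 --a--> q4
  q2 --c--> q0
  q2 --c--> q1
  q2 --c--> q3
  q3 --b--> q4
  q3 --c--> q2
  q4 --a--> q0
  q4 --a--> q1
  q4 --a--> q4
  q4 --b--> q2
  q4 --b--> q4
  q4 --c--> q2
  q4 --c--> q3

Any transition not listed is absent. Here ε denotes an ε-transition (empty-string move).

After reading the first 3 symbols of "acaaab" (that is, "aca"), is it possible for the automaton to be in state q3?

No

Start: ε-closure({q0}) = {q0, q4}.
Read 'a': {q0, q4} → {q0, q1, q4}.
Read 'c': {q0, q1, q4} → {q0, q2, q3, q4}.
Read 'a': {q0, q2, q3, q4} → {q0, q1, q4}.
State q3 is not in {q0, q1, q4}.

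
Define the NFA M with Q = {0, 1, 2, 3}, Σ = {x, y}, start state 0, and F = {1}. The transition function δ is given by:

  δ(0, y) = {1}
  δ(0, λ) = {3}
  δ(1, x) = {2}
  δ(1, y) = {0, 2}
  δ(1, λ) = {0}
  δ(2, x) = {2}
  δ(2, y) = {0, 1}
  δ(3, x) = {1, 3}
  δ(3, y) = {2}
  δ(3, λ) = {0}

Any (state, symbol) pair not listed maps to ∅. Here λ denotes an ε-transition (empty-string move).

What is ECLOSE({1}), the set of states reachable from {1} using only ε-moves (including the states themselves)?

{0, 1, 3}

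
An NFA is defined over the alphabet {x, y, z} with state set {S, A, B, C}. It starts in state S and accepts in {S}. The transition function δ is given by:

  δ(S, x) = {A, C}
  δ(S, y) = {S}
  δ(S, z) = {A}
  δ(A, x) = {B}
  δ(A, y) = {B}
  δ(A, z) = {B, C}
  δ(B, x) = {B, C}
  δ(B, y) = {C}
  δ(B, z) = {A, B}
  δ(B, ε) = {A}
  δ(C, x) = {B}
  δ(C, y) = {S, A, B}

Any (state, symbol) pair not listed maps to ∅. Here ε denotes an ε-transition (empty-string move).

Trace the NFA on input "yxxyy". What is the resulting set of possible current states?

Start in {S}.
Read 'y': S→{S}; now {S}.
Read 'x': S→{A, C}; now {A, C}.
Read 'x': A→{B}, C→{B}; union {B}; ε-closure = {A, B}.
Read 'y': A→{B}, B→{C}; union {B, C}; ε-closure = {A, B, C}.
Read 'y': A→{B}, B→{C}, C→{S, A, B}; now {S, A, B, C}.

{S, A, B, C}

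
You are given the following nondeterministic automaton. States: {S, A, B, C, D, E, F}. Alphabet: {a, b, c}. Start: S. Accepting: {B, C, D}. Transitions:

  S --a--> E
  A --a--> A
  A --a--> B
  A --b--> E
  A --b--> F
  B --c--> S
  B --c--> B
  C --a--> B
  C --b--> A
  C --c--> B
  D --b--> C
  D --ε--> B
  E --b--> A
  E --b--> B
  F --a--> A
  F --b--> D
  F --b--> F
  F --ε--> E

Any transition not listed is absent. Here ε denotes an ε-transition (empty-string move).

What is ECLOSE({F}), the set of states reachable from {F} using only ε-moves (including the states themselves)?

{E, F}

Begin with {F}.
ε-move F → E; add E.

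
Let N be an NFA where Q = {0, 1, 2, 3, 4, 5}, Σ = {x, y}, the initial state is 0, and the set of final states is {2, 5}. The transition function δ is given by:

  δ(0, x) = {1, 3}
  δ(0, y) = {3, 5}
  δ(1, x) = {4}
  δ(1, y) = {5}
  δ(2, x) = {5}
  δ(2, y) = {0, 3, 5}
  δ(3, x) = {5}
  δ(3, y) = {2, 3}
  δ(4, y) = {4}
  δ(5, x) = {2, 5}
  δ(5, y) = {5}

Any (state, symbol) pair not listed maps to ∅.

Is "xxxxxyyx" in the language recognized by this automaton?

Start in {0}.
Read 'x': {0} → {1, 3}.
Read 'x': {1, 3} → {4, 5}.
Read 'x': {4, 5} → {2, 5}.
Read 'x': {2, 5} → {2, 5}.
Read 'x': {2, 5} → {2, 5}.
Read 'y': {2, 5} → {0, 3, 5}.
Read 'y': {0, 3, 5} → {2, 3, 5}.
Read 'x': {2, 3, 5} → {2, 5}.
The final set {2, 5} contains the accepting states 2, 5.

Yes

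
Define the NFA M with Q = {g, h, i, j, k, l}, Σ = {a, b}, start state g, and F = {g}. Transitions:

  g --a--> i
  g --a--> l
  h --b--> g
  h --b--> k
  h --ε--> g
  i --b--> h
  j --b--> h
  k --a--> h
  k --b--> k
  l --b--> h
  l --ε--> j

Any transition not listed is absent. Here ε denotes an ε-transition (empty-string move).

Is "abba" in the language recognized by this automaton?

Yes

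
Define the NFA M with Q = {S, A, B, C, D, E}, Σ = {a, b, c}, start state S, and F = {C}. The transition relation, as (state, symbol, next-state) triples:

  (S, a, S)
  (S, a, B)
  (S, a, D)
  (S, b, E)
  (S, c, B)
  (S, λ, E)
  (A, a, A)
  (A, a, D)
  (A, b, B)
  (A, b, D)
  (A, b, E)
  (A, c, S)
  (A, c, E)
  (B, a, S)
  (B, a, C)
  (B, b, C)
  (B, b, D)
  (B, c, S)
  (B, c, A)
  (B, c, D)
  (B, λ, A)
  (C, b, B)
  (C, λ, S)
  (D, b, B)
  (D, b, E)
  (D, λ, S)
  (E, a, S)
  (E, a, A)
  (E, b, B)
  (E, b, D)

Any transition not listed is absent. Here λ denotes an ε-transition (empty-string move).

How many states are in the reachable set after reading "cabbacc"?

5

Start: ε-closure({S}) = {S, E}.
Read 'c': S→{B}, E→∅; union {B}; ε-closure = {A, B}.
Read 'a': A→{A, D}, B→{S, C}; union {S, A, C, D}; ε-closure = {S, A, C, D, E}.
Read 'b': S→{E}, A→{B, D, E}, C→{B}, D→{B, E}, E→{B, D}; union {B, D, E}; ε-closure = {S, A, B, D, E}.
Read 'b': S→{E}, A→{B, D, E}, B→{C, D}, D→{B, E}, E→{B, D}; union {B, C, D, E}; ε-closure = {S, A, B, C, D, E}.
Read 'a': S→{S, B, D}, A→{A, D}, B→{S, C}, C→∅, D→∅, E→{S, A}; union {S, A, B, C, D}; ε-closure = {S, A, B, C, D, E}.
Read 'c': S→{B}, A→{S, E}, B→{S, A, D}, C→∅, D→∅, E→∅; now {S, A, B, D, E}.
Read 'c': S→{B}, A→{S, E}, B→{S, A, D}, D→∅, E→∅; now {S, A, B, D, E}.
That set has 5 states.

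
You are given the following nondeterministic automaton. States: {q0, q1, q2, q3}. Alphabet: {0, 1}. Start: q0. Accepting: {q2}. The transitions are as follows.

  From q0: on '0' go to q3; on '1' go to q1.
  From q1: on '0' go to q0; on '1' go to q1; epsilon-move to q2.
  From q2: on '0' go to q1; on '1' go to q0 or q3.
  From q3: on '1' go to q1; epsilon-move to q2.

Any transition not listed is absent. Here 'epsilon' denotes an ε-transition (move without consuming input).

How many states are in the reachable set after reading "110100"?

Start in {q0}.
Read '1': q0→{q1}; union {q1}; ε-closure = {q1, q2}.
Read '1': q1→{q1}, q2→{q0, q3}; union {q0, q1, q3}; ε-closure = {q0, q1, q2, q3}.
Read '0': q0→{q3}, q1→{q0}, q2→{q1}, q3→∅; union {q0, q1, q3}; ε-closure = {q0, q1, q2, q3}.
Read '1': q0→{q1}, q1→{q1}, q2→{q0, q3}, q3→{q1}; union {q0, q1, q3}; ε-closure = {q0, q1, q2, q3}.
Read '0': q0→{q3}, q1→{q0}, q2→{q1}, q3→∅; union {q0, q1, q3}; ε-closure = {q0, q1, q2, q3}.
Read '0': q0→{q3}, q1→{q0}, q2→{q1}, q3→∅; union {q0, q1, q3}; ε-closure = {q0, q1, q2, q3}.
That set has 4 states.

4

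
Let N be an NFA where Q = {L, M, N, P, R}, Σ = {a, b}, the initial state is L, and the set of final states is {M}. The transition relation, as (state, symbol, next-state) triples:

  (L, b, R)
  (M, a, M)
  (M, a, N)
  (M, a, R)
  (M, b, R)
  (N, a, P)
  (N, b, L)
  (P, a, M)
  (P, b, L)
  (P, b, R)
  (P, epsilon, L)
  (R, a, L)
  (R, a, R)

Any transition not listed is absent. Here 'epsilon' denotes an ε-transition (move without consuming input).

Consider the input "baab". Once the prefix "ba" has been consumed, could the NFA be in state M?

No

Start in {L}.
Read 'b': L→{R}; now {R}.
Read 'a': R→{L, R}; now {L, R}.
State M is not in {L, R}.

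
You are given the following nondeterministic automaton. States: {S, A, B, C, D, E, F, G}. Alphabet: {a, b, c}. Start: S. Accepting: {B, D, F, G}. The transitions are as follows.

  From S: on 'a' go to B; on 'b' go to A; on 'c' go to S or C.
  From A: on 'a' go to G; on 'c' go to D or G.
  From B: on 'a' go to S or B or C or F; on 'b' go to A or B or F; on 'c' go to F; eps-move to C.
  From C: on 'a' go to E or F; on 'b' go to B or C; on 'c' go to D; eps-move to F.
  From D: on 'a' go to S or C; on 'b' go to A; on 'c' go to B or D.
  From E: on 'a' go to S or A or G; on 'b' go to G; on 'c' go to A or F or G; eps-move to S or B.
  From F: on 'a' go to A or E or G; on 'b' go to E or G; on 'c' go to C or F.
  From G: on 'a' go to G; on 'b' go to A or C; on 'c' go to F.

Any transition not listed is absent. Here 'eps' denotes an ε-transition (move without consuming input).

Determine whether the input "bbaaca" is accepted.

Start in {S}.
Read 'b': {S} → {A}.
Read 'b': {A} → ∅.
The set is empty and remains empty for the remaining 4 symbols.
The final set ∅ contains no accepting state.

No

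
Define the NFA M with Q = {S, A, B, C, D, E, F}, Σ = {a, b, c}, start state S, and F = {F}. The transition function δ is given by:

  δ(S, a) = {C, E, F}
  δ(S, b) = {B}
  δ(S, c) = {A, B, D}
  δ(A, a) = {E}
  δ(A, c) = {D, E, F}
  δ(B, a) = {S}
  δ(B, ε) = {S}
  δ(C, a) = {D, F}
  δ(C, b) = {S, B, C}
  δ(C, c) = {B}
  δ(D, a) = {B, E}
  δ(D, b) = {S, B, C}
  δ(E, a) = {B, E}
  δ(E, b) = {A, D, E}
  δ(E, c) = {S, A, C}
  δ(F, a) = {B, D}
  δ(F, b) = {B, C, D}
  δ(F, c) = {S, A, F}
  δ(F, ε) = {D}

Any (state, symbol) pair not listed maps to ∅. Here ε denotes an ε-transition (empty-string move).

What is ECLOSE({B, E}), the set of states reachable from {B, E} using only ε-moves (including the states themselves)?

{S, B, E}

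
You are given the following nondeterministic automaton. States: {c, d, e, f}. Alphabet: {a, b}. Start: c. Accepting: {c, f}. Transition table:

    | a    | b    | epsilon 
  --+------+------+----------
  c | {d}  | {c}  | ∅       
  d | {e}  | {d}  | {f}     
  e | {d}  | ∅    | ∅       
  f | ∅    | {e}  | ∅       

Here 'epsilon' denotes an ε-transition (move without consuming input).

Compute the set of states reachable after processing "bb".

{c}

Start in {c}.
Read 'b': c→{c}; now {c}.
Read 'b': c→{c}; now {c}.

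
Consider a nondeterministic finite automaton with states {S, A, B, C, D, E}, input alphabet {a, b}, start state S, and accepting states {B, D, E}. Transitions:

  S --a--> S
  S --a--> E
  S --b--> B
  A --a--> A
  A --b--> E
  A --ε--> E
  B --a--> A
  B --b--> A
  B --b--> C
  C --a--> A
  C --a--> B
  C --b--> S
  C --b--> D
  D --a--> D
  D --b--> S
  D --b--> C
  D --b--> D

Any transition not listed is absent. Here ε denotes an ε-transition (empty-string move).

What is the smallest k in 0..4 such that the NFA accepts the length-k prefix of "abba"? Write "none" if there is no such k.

1

Start in {S}.
Read 'a': S→{S, E}; now {S, E}.
None of the earlier sets intersect F, but {S, E} does.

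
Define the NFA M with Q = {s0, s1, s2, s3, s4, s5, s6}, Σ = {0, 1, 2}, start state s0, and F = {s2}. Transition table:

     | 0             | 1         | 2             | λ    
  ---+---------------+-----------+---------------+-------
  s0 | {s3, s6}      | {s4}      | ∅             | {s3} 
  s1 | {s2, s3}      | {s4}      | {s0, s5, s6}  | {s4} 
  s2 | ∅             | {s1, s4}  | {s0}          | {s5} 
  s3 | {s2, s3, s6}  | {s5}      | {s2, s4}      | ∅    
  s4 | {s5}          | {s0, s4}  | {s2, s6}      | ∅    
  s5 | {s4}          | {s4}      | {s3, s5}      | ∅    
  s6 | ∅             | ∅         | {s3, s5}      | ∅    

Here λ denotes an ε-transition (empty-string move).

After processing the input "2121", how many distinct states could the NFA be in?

Start: ε-closure({s0}) = {s0, s3}.
Read '2': {s0, s3} → {s2, s4, s5}.
Read '1': {s2, s4, s5} → {s0, s1, s3, s4}.
Read '2': {s0, s1, s3, s4} → {s0, s2, s3, s4, s5, s6}.
Read '1': {s0, s2, s3, s4, s5, s6} → {s0, s1, s3, s4, s5}.
That set has 5 states.

5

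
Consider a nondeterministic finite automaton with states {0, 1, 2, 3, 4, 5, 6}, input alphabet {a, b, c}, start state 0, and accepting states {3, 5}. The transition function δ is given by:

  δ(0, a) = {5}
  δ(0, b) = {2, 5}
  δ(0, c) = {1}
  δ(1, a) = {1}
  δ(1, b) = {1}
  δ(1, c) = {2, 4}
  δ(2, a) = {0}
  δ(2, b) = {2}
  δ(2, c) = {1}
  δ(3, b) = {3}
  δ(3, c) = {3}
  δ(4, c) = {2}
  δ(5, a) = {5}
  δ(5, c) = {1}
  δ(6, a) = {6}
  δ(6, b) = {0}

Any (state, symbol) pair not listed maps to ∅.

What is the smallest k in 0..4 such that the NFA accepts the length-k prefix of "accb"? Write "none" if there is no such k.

Start in {0}.
Read 'a': 0→{5}; now {5}.
None of the earlier sets intersect F, but {5} does.

1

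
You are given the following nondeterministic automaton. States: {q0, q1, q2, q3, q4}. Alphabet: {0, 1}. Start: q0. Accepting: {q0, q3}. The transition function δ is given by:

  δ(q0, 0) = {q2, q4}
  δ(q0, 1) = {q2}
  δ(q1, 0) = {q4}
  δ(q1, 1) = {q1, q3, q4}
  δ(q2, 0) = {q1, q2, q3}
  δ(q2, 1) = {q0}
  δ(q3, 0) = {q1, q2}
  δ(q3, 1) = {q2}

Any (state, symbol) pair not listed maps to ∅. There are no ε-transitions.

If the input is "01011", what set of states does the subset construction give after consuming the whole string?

{q2}

Start in {q0}.
Read '0': q0→{q2, q4}; now {q2, q4}.
Read '1': q2→{q0}, q4→∅; now {q0}.
Read '0': q0→{q2, q4}; now {q2, q4}.
Read '1': q2→{q0}, q4→∅; now {q0}.
Read '1': q0→{q2}; now {q2}.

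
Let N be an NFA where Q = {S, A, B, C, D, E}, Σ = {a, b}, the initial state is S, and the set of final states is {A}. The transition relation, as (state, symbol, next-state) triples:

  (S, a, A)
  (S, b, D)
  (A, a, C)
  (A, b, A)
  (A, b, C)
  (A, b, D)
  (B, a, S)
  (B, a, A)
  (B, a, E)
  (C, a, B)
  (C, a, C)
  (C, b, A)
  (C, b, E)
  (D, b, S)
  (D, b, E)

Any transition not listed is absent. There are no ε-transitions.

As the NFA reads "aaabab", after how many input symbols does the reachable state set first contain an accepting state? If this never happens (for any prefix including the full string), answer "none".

1

Start in {S}.
Read 'a': {S} → {A}.
None of the earlier sets intersect F, but {A} does.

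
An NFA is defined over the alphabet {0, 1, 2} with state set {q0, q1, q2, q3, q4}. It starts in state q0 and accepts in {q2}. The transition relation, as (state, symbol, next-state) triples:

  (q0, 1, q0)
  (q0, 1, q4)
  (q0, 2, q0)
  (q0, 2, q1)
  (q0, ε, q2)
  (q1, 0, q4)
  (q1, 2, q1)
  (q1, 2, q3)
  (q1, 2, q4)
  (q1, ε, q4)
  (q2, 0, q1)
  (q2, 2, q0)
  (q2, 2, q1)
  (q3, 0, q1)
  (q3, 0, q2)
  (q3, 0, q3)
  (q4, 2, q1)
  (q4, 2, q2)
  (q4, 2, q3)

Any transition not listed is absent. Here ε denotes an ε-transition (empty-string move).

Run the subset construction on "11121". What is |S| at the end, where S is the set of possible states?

Start: ε-closure({q0}) = {q0, q2}.
Read '1': {q0, q2} → {q0, q2, q4}.
Read '1': {q0, q2, q4} → {q0, q2, q4}.
Read '1': {q0, q2, q4} → {q0, q2, q4}.
Read '2': {q0, q2, q4} → {q0, q1, q2, q3, q4}.
Read '1': {q0, q1, q2, q3, q4} → {q0, q2, q4}.
That set has 3 states.

3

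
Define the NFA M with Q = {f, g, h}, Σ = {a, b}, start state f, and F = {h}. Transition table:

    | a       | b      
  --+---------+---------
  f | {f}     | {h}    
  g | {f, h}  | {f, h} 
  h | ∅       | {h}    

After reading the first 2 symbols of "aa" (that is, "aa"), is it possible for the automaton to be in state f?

Yes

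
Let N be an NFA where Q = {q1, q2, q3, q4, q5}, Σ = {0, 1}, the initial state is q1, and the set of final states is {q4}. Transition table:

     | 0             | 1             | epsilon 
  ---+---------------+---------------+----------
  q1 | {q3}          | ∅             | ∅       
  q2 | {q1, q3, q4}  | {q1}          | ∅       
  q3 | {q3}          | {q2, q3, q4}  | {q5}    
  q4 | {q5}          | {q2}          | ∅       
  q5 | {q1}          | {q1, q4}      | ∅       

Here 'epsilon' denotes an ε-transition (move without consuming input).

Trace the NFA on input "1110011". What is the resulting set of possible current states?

∅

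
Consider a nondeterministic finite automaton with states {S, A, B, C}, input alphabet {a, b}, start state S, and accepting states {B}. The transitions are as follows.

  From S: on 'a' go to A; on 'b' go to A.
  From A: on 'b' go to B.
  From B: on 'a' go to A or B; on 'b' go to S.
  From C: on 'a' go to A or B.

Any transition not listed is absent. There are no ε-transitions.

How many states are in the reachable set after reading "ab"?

Start in {S}.
Read 'a': {S} → {A}.
Read 'b': {A} → {B}.
That set has 1 state.

1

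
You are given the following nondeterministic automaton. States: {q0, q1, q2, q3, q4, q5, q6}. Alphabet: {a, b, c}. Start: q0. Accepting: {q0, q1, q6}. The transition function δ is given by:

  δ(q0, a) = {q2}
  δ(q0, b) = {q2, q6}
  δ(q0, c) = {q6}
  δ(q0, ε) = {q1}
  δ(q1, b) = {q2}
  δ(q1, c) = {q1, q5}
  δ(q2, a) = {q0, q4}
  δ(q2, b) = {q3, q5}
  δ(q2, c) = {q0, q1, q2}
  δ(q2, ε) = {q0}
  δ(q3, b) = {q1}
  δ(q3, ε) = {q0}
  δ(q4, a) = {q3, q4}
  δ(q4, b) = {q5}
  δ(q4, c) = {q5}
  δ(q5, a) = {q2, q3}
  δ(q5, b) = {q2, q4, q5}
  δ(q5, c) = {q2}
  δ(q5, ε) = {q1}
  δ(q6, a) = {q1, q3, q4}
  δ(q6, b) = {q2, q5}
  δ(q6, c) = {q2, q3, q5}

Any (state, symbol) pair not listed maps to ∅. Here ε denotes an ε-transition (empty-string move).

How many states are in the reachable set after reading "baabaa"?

Start: ε-closure({q0}) = {q0, q1}.
Read 'b': {q0, q1} → {q0, q1, q2, q6}.
Read 'a': {q0, q1, q2, q6} → {q0, q1, q2, q3, q4}.
Read 'a': {q0, q1, q2, q3, q4} → {q0, q1, q2, q3, q4}.
Read 'b': {q0, q1, q2, q3, q4} → {q0, q1, q2, q3, q5, q6}.
Read 'a': {q0, q1, q2, q3, q5, q6} → {q0, q1, q2, q3, q4}.
Read 'a': {q0, q1, q2, q3, q4} → {q0, q1, q2, q3, q4}.
That set has 5 states.

5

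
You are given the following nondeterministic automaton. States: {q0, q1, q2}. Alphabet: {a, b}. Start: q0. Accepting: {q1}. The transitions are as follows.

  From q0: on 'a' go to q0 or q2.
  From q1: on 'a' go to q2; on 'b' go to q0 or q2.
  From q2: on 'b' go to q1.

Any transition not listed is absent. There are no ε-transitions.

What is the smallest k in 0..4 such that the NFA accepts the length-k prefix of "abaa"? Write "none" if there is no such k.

2

Start in {q0}.
Read 'a': q0→{q0, q2}; now {q0, q2}.
Read 'b': q0→∅, q2→{q1}; now {q1}.
None of the earlier sets intersect F, but {q1} does.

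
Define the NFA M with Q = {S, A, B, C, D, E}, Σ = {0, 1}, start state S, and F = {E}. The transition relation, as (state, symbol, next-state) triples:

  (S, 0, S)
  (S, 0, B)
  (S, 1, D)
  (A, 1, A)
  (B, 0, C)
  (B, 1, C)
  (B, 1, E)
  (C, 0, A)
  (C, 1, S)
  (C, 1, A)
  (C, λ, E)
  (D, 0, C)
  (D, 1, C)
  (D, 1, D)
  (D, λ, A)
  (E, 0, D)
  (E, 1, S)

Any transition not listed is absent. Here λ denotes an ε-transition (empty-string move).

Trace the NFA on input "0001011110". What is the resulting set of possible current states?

Start in {S}.
Read '0': S→{S, B}; now {S, B}.
Read '0': S→{S, B}, B→{C}; union {S, B, C}; ε-closure = {S, B, C, E}.
Read '0': S→{S, B}, B→{C}, C→{A}, E→{D}; union {S, A, B, C, D}; ε-closure = {S, A, B, C, D, E}.
Read '1': S→{D}, A→{A}, B→{C, E}, C→{S, A}, D→{C, D}, E→{S}; now {S, A, C, D, E}.
Read '0': S→{S, B}, A→∅, C→{A}, D→{C}, E→{D}; union {S, A, B, C, D}; ε-closure = {S, A, B, C, D, E}.
Read '1': S→{D}, A→{A}, B→{C, E}, C→{S, A}, D→{C, D}, E→{S}; now {S, A, C, D, E}.
Read '1': S→{D}, A→{A}, C→{S, A}, D→{C, D}, E→{S}; union {S, A, C, D}; ε-closure = {S, A, C, D, E}.
Read '1': S→{D}, A→{A}, C→{S, A}, D→{C, D}, E→{S}; union {S, A, C, D}; ε-closure = {S, A, C, D, E}.
Read '1': S→{D}, A→{A}, C→{S, A}, D→{C, D}, E→{S}; union {S, A, C, D}; ε-closure = {S, A, C, D, E}.
Read '0': S→{S, B}, A→∅, C→{A}, D→{C}, E→{D}; union {S, A, B, C, D}; ε-closure = {S, A, B, C, D, E}.

{S, A, B, C, D, E}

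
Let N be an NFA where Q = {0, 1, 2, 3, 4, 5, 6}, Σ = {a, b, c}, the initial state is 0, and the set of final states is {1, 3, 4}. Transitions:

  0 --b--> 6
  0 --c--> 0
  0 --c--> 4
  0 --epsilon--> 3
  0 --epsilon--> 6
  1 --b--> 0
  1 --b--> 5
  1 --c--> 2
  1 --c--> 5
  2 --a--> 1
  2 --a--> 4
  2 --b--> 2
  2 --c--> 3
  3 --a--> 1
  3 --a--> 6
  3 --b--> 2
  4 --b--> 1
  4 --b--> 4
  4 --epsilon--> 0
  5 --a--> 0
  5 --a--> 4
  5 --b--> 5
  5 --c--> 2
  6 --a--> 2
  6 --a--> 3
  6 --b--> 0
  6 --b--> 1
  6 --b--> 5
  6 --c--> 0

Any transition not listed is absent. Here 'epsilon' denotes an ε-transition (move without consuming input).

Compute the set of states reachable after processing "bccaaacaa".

{0, 1, 2, 3, 4, 6}

Start: ε-closure({0}) = {0, 3, 6}.
Read 'b': 0→{6}, 3→{2}, 6→{0, 1, 5}; union {0, 1, 2, 5, 6}; ε-closure = {0, 1, 2, 3, 5, 6}.
Read 'c': 0→{0, 4}, 1→{2, 5}, 2→{3}, 3→∅, 5→{2}, 6→{0}; union {0, 2, 3, 4, 5}; ε-closure = {0, 2, 3, 4, 5, 6}.
Read 'c': 0→{0, 4}, 2→{3}, 3→∅, 4→∅, 5→{2}, 6→{0}; union {0, 2, 3, 4}; ε-closure = {0, 2, 3, 4, 6}.
Read 'a': 0→∅, 2→{1, 4}, 3→{1, 6}, 4→∅, 6→{2, 3}; union {1, 2, 3, 4, 6}; ε-closure = {0, 1, 2, 3, 4, 6}.
Read 'a': 0→∅, 1→∅, 2→{1, 4}, 3→{1, 6}, 4→∅, 6→{2, 3}; union {1, 2, 3, 4, 6}; ε-closure = {0, 1, 2, 3, 4, 6}.
Read 'a': 0→∅, 1→∅, 2→{1, 4}, 3→{1, 6}, 4→∅, 6→{2, 3}; union {1, 2, 3, 4, 6}; ε-closure = {0, 1, 2, 3, 4, 6}.
Read 'c': 0→{0, 4}, 1→{2, 5}, 2→{3}, 3→∅, 4→∅, 6→{0}; union {0, 2, 3, 4, 5}; ε-closure = {0, 2, 3, 4, 5, 6}.
Read 'a': 0→∅, 2→{1, 4}, 3→{1, 6}, 4→∅, 5→{0, 4}, 6→{2, 3}; now {0, 1, 2, 3, 4, 6}.
Read 'a': 0→∅, 1→∅, 2→{1, 4}, 3→{1, 6}, 4→∅, 6→{2, 3}; union {1, 2, 3, 4, 6}; ε-closure = {0, 1, 2, 3, 4, 6}.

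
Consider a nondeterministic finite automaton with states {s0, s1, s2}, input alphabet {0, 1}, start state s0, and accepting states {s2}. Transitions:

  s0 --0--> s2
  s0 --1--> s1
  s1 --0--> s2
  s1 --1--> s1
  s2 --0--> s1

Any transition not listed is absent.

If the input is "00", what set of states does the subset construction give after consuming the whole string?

Start in {s0}.
Read '0': s0→{s2}; now {s2}.
Read '0': s2→{s1}; now {s1}.

{s1}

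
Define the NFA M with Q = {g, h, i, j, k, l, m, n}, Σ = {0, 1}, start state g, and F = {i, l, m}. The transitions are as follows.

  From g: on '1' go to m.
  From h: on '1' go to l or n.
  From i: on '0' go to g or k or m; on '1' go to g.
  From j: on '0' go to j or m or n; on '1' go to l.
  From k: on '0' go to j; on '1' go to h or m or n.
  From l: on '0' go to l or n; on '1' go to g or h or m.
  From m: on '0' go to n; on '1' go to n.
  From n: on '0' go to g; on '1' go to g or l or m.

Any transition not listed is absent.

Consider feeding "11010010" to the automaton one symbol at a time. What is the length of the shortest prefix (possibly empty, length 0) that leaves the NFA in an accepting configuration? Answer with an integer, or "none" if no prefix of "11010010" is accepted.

1

Start in {g}.
Read '1': {g} → {m}.
None of the earlier sets intersect F, but {m} does.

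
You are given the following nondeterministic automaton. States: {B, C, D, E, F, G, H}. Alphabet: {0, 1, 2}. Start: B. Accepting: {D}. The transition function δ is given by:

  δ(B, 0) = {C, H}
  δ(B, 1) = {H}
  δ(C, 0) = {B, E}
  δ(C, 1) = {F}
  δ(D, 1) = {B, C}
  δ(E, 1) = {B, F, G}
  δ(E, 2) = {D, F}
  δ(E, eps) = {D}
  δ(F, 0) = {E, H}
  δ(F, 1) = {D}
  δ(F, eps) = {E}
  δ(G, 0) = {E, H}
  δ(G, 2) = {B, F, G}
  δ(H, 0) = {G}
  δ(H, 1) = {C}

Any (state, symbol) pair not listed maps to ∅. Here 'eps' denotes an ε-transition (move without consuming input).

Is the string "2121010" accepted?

Start in {B}.
Read '2': {B} → ∅.
The set is empty and remains empty for the remaining 6 symbols.
The final set ∅ contains no accepting state.

No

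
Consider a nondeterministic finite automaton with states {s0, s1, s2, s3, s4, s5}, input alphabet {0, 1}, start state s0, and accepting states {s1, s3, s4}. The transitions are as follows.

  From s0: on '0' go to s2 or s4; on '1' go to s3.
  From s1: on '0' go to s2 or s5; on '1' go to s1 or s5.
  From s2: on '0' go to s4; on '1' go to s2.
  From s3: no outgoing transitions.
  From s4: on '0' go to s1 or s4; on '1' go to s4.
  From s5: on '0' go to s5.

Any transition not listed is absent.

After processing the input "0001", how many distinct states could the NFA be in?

Start in {s0}.
Read '0': s0→{s2, s4}; now {s2, s4}.
Read '0': s2→{s4}, s4→{s1, s4}; now {s1, s4}.
Read '0': s1→{s2, s5}, s4→{s1, s4}; now {s1, s2, s4, s5}.
Read '1': s1→{s1, s5}, s2→{s2}, s4→{s4}, s5→∅; now {s1, s2, s4, s5}.
That set has 4 states.

4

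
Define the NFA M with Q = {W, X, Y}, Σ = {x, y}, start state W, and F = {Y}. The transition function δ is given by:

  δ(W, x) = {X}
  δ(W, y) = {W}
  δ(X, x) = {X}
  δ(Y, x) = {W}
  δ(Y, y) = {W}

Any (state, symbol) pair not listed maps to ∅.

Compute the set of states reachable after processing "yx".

Start in {W}.
Read 'y': W→{W}; now {W}.
Read 'x': W→{X}; now {X}.

{X}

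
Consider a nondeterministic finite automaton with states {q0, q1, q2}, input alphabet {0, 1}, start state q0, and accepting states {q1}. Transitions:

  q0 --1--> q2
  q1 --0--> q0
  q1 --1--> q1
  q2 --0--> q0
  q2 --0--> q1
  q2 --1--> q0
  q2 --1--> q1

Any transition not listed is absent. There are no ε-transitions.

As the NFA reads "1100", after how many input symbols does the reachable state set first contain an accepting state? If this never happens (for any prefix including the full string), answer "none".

Start in {q0}.
Read '1': {q0} → {q2}.
Read '1': {q2} → {q0, q1}.
None of the earlier sets intersect F, but {q0, q1} does.

2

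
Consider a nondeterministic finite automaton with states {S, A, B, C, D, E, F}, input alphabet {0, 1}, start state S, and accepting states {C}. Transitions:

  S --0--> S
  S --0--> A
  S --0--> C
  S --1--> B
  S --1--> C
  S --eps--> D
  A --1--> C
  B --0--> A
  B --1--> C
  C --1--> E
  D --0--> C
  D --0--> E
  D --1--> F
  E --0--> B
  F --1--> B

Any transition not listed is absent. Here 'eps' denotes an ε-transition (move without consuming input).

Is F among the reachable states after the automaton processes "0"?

No

Start: ε-closure({S}) = {S, D}.
Read '0': S→{S, A, C}, D→{C, E}; union {S, A, C, E}; ε-closure = {S, A, C, D, E}.
State F is not in {S, A, C, D, E}.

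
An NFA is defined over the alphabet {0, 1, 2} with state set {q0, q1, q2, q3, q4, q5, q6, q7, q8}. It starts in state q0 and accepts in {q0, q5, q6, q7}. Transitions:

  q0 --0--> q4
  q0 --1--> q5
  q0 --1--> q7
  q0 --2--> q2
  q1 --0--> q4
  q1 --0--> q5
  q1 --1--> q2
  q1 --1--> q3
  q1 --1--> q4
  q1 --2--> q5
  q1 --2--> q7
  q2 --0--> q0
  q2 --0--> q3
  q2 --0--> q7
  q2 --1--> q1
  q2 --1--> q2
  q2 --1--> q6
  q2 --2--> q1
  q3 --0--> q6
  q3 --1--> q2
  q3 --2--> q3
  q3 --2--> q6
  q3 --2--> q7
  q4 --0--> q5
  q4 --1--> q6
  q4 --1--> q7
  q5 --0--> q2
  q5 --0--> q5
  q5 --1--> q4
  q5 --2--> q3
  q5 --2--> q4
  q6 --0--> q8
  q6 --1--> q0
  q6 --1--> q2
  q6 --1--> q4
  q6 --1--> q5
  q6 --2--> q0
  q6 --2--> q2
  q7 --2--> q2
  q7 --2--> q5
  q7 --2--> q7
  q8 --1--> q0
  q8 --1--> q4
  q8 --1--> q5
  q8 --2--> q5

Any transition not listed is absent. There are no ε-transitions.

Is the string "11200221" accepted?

No

Start in {q0}.
Read '1': {q0} → {q5, q7}.
Read '1': {q5, q7} → {q4}.
Read '2': {q4} → ∅.
The set is empty and remains empty for the remaining 5 symbols.
The final set ∅ contains no accepting state.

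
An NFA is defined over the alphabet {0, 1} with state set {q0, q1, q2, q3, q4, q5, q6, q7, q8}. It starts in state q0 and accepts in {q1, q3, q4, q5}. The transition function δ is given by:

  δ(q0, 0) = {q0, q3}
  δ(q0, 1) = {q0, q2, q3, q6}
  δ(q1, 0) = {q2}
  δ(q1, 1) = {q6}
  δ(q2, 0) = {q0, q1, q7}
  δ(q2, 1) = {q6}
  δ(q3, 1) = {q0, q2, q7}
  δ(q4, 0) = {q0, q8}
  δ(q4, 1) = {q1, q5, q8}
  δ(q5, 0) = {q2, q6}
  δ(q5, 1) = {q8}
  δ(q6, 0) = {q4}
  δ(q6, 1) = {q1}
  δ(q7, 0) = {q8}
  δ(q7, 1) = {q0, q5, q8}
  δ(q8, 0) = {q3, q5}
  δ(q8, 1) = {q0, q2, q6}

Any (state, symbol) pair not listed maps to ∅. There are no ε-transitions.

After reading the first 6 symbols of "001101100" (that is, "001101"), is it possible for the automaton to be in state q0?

Yes

Start in {q0}.
Read '0': q0→{q0, q3}; now {q0, q3}.
Read '0': q0→{q0, q3}, q3→∅; now {q0, q3}.
Read '1': q0→{q0, q2, q3, q6}, q3→{q0, q2, q7}; now {q0, q2, q3, q6, q7}.
Read '1': q0→{q0, q2, q3, q6}, q2→{q6}, q3→{q0, q2, q7}, q6→{q1}, q7→{q0, q5, q8}; now {q0, q1, q2, q3, q5, q6, q7, q8}.
Read '0': q0→{q0, q3}, q1→{q2}, q2→{q0, q1, q7}, q3→∅, q5→{q2, q6}, q6→{q4}, q7→{q8}, q8→{q3, q5}; now {q0, q1, q2, q3, q4, q5, q6, q7, q8}.
Read '1': q0→{q0, q2, q3, q6}, q1→{q6}, q2→{q6}, q3→{q0, q2, q7}, q4→{q1, q5, q8}, q5→{q8}, q6→{q1}, q7→{q0, q5, q8}, q8→{q0, q2, q6}; now {q0, q1, q2, q3, q5, q6, q7, q8}.
State q0 is in {q0, q1, q2, q3, q5, q6, q7, q8}.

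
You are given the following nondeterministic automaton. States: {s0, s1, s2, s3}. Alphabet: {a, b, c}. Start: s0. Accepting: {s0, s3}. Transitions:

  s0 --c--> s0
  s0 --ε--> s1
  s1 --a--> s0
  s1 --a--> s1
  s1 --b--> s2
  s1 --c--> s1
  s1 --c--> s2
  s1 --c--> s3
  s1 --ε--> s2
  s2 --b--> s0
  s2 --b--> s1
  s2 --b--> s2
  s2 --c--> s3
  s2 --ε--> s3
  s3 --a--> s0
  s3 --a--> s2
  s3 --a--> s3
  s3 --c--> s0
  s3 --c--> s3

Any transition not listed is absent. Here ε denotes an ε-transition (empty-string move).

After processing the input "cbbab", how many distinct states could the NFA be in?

4

Start: ε-closure({s0}) = {s0, s1, s2, s3}.
Read 'c': s0→{s0}, s1→{s1, s2, s3}, s2→{s3}, s3→{s0, s3}; now {s0, s1, s2, s3}.
Read 'b': s0→∅, s1→{s2}, s2→{s0, s1, s2}, s3→∅; union {s0, s1, s2}; ε-closure = {s0, s1, s2, s3}.
Read 'b': s0→∅, s1→{s2}, s2→{s0, s1, s2}, s3→∅; union {s0, s1, s2}; ε-closure = {s0, s1, s2, s3}.
Read 'a': s0→∅, s1→{s0, s1}, s2→∅, s3→{s0, s2, s3}; now {s0, s1, s2, s3}.
Read 'b': s0→∅, s1→{s2}, s2→{s0, s1, s2}, s3→∅; union {s0, s1, s2}; ε-closure = {s0, s1, s2, s3}.
That set has 4 states.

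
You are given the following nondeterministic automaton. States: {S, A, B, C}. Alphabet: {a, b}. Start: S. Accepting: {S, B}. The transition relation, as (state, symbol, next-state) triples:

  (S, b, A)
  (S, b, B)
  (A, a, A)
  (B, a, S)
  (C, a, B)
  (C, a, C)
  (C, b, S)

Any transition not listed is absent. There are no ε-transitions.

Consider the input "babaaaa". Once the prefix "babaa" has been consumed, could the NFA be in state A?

Start in {S}.
Read 'b': {S} → {A, B}.
Read 'a': {A, B} → {S, A}.
Read 'b': {S, A} → {A, B}.
Read 'a': {A, B} → {S, A}.
Read 'a': {S, A} → {A}.
State A is in {A}.

Yes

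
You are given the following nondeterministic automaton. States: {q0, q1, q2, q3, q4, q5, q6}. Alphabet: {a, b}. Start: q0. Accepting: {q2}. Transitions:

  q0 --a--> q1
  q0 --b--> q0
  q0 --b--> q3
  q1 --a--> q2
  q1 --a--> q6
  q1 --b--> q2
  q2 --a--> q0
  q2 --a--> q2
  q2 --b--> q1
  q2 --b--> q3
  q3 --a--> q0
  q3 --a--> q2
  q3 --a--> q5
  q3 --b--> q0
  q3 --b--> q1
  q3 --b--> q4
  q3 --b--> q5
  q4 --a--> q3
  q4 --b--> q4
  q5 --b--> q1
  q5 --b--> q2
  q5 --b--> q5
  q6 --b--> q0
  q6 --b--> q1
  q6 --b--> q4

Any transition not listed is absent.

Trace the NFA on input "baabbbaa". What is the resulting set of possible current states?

{q0, q1, q2, q5, q6}

Start in {q0}.
Read 'b': q0→{q0, q3}; now {q0, q3}.
Read 'a': q0→{q1}, q3→{q0, q2, q5}; now {q0, q1, q2, q5}.
Read 'a': q0→{q1}, q1→{q2, q6}, q2→{q0, q2}, q5→∅; now {q0, q1, q2, q6}.
Read 'b': q0→{q0, q3}, q1→{q2}, q2→{q1, q3}, q6→{q0, q1, q4}; now {q0, q1, q2, q3, q4}.
Read 'b': q0→{q0, q3}, q1→{q2}, q2→{q1, q3}, q3→{q0, q1, q4, q5}, q4→{q4}; now {q0, q1, q2, q3, q4, q5}.
Read 'b': q0→{q0, q3}, q1→{q2}, q2→{q1, q3}, q3→{q0, q1, q4, q5}, q4→{q4}, q5→{q1, q2, q5}; now {q0, q1, q2, q3, q4, q5}.
Read 'a': q0→{q1}, q1→{q2, q6}, q2→{q0, q2}, q3→{q0, q2, q5}, q4→{q3}, q5→∅; now {q0, q1, q2, q3, q5, q6}.
Read 'a': q0→{q1}, q1→{q2, q6}, q2→{q0, q2}, q3→{q0, q2, q5}, q5→∅, q6→∅; now {q0, q1, q2, q5, q6}.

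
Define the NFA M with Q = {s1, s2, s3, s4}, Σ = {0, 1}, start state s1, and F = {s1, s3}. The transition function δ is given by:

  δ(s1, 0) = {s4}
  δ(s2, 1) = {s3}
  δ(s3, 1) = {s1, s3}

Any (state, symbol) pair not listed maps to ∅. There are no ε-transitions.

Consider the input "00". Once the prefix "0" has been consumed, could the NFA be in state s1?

Start in {s1}.
Read '0': s1→{s4}; now {s4}.
State s1 is not in {s4}.

No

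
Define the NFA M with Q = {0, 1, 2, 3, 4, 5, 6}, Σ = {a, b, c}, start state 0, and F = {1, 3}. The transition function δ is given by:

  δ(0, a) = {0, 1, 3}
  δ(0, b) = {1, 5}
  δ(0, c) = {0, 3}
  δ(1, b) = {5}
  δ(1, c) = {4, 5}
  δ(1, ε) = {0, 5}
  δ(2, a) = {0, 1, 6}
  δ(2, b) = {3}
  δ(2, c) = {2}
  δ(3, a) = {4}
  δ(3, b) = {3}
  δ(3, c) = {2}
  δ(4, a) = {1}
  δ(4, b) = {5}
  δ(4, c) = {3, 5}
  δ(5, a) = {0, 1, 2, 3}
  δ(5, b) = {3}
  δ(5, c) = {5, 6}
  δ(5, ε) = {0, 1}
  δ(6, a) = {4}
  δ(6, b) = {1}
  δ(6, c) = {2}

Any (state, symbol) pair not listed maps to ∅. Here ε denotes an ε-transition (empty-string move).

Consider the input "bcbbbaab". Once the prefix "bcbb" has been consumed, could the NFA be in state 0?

Start in {0}.
Read 'b': 0→{1, 5}; union {1, 5}; ε-closure = {0, 1, 5}.
Read 'c': 0→{0, 3}, 1→{4, 5}, 5→{5, 6}; union {0, 3, 4, 5, 6}; ε-closure = {0, 1, 3, 4, 5, 6}.
Read 'b': 0→{1, 5}, 1→{5}, 3→{3}, 4→{5}, 5→{3}, 6→{1}; union {1, 3, 5}; ε-closure = {0, 1, 3, 5}.
Read 'b': 0→{1, 5}, 1→{5}, 3→{3}, 5→{3}; union {1, 3, 5}; ε-closure = {0, 1, 3, 5}.
State 0 is in {0, 1, 3, 5}.

Yes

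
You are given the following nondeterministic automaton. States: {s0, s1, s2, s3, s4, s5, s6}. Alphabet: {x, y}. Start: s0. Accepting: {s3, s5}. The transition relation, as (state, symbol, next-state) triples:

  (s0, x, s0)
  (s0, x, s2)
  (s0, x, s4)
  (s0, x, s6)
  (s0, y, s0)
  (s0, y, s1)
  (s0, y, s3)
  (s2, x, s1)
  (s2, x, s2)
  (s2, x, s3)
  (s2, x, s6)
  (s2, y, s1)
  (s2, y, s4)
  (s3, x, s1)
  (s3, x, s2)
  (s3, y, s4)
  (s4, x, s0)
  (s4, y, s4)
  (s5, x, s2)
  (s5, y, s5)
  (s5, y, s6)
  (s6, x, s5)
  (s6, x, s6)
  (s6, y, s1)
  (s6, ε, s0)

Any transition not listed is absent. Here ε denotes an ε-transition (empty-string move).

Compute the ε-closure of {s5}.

{s5}

Begin with {s5}.
No ε-moves leave this set, so the closure equals the set itself.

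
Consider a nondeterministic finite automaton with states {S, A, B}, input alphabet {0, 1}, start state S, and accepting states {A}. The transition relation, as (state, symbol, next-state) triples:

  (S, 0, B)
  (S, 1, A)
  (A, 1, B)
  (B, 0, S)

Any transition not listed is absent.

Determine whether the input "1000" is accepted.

Start in {S}.
Read '1': S→{A}; now {A}.
Read '0': A→∅; now ∅.
The set is empty and remains empty for the remaining 2 symbols.
The final set ∅ contains no accepting state.

No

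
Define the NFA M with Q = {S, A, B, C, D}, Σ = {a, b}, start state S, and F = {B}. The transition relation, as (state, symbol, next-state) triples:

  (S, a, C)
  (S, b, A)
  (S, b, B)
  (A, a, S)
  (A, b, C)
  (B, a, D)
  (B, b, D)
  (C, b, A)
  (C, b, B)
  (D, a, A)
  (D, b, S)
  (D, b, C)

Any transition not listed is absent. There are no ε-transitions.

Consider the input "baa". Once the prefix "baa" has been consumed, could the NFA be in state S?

No

Start in {S}.
Read 'b': S→{A, B}; now {A, B}.
Read 'a': A→{S}, B→{D}; now {S, D}.
Read 'a': S→{C}, D→{A}; now {A, C}.
State S is not in {A, C}.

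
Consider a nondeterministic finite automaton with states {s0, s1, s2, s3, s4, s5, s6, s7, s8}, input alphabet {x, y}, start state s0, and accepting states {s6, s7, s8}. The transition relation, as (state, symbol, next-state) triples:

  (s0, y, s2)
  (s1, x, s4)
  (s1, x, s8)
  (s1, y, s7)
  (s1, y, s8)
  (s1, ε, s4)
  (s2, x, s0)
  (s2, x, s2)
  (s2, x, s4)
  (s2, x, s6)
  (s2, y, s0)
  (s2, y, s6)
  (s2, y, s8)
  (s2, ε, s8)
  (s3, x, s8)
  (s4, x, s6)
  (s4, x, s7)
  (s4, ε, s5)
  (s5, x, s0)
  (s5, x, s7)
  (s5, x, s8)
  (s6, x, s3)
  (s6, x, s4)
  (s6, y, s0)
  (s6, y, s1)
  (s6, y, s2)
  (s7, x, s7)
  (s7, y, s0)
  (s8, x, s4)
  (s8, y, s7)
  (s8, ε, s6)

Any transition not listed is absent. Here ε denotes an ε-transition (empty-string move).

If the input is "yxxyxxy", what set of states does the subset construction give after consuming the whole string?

{s0, s1, s2, s4, s5, s6, s7, s8}

Start in {s0}.
Read 'y': {s0} → {s2, s6, s8}.
Read 'x': {s2, s6, s8} → {s0, s2, s3, s4, s5, s6, s8}.
Read 'x': {s0, s2, s3, s4, s5, s6, s8} → {s0, s2, s3, s4, s5, s6, s7, s8}.
Read 'y': {s0, s2, s3, s4, s5, s6, s7, s8} → {s0, s1, s2, s4, s5, s6, s7, s8}.
Read 'x': {s0, s1, s2, s4, s5, s6, s7, s8} → {s0, s2, s3, s4, s5, s6, s7, s8}.
Read 'x': {s0, s2, s3, s4, s5, s6, s7, s8} → {s0, s2, s3, s4, s5, s6, s7, s8}.
Read 'y': {s0, s2, s3, s4, s5, s6, s7, s8} → {s0, s1, s2, s4, s5, s6, s7, s8}.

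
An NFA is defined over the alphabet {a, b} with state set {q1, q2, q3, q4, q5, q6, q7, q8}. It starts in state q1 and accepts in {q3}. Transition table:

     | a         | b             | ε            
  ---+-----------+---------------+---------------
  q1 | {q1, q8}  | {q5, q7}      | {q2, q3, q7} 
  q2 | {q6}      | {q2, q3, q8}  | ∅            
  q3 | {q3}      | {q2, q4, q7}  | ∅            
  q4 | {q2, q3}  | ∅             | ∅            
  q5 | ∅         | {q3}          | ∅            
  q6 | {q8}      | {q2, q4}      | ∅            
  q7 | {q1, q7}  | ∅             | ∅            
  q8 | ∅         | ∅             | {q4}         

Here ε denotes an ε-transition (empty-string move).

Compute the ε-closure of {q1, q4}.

Begin with {q1, q4}.
ε-move q1 → q2; add q2.
ε-move q1 → q3; add q3.
ε-move q1 → q7; add q7.

{q1, q2, q3, q4, q7}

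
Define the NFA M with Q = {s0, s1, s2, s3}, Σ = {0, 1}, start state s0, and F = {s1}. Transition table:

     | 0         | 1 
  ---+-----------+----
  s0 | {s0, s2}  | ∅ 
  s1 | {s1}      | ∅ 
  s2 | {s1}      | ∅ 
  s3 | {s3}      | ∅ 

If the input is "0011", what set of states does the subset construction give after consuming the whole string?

Start in {s0}.
Read '0': {s0} → {s0, s2}.
Read '0': {s0, s2} → {s0, s1, s2}.
Read '1': {s0, s1, s2} → ∅.
The set is empty and remains empty for the remaining 1 symbol.

∅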